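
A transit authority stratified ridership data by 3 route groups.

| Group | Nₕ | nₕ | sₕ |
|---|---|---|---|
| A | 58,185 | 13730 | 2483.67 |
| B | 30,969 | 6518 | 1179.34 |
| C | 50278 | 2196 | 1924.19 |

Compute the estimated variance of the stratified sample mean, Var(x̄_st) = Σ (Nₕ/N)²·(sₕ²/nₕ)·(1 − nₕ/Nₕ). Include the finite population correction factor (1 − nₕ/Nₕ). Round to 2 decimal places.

N = 139432; Wₕ = Nₕ/N.
group A: (58185/139432)²·2483.67²/13730·(1 − 13730/58185) = 59.77561
group B: (30969/139432)²·1179.34²/6518·(1 − 6518/30969) = 8.31118
group C: (50278/139432)²·1924.19²/2196·(1 − 2196/50278) = 209.65208
Sum = 277.73886 → 277.74.

277.74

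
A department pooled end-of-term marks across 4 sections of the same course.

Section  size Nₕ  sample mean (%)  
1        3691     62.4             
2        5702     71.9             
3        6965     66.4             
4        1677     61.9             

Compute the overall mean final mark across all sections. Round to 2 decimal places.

66.90

N = 18035; weights Wₕ = Nₕ/N = (0.2047, 0.3162, 0.3862, 0.0930).
x̄_st = Σ Wₕ·x̄ₕ = 0.2047·62.4 + 0.3162·71.9 + 0.3862·66.4 + 0.0930·61.9 ≈ 66.9018...
→ 66.90.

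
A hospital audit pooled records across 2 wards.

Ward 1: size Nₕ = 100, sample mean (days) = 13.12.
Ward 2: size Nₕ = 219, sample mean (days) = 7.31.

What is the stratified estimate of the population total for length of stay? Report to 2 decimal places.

2912.89

Estimate total by summing Nₕ·x̄ₕ over strata.
100·13.12 + 219·7.31 = 1312 + 1600.89 = 2912.89.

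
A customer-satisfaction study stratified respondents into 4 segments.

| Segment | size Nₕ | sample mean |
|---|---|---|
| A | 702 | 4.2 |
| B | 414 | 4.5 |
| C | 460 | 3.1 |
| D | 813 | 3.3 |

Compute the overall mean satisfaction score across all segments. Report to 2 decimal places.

N = 2389; weights Wₕ = Nₕ/N = (0.2938, 0.1733, 0.1925, 0.3403).
x̄_st = Σ Wₕ·x̄ₕ = 0.2938·4.2 + 0.1733·4.5 + 0.1925·3.1 + 0.3403·3.3 ≈ 3.7339...
→ 3.73.

3.73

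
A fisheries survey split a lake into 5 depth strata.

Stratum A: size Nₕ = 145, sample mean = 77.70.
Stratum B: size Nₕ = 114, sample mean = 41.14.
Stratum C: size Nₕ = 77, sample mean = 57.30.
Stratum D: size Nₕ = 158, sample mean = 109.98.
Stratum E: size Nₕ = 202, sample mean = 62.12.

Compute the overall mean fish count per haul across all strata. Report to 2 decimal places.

72.26

x̄_st = (Σ Nₕx̄ₕ) / (Σ Nₕ) = (145·77.70 + 114·41.14 + 77·57.30 + 158·109.98 + 202·62.12) / 696
= 50293.64 / 696 = 72.2610... → 72.26.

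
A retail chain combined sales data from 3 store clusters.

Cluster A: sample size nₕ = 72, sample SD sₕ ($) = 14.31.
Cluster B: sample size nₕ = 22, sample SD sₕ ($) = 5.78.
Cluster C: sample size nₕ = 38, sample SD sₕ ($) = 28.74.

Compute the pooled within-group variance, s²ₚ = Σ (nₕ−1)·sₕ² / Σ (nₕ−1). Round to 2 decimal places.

A: (72−1)·14.31² = 71·204.7761 = 14539.1031
B: (22−1)·5.78² = 21·33.4084 = 701.5764
C: (38−1)·28.74² = 37·825.9876 = 30561.5412
Numerator = 45802.2207; denominator = Σ(nₕ−1) = 129.
s²ₚ = 45802.2207/129 = 355.0560... → 355.06.

355.06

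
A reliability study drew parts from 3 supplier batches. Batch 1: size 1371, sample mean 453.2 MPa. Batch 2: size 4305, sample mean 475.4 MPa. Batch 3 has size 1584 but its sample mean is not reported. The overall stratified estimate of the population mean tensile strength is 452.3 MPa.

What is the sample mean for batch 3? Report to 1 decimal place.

N = 1371 + 4305 + 1584 = 7260.
Overall total = μ·N = 452.3·7260 = 3283698.
Subtract the known strata: 1371·453.2 + 4305·475.4 = 2667934.2.
Remaining total for batch 3: 3283698 − 2667934.2 = 615763.8.
Divide by its size: 615763.8 / 1584 = 388.740... → 388.7.

388.7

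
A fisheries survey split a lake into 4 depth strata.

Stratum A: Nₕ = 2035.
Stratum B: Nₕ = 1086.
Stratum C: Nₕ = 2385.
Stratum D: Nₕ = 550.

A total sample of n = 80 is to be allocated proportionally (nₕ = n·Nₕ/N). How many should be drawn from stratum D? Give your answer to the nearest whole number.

7

Share of stratum D = 550/6056 = 0.09082.
Allocate 80 × 0.09082 = 7.266... → 7.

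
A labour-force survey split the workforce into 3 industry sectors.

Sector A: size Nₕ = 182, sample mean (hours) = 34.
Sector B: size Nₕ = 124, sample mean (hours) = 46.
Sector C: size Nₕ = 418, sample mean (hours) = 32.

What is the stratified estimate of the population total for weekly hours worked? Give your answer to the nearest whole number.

A: 182·34 = 6188
B: 124·46 = 5704
C: 418·32 = 13376
τ̂ = Σ Nₕx̄ₕ = 25268.

25268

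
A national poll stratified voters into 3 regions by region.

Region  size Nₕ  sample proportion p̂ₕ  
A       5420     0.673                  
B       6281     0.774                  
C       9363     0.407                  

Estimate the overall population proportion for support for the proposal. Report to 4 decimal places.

N = 5420 + 6281 + 9363 = 21064.
Overall proportion = Σ (Nₕ/N)·p̂ₕ.
Σ Nₕp̂ₕ = 3647.66 + 4861.494 + 3810.741 = 12319.895.
12319.895 / 21064 = 0.584879... → 0.5849.

0.5849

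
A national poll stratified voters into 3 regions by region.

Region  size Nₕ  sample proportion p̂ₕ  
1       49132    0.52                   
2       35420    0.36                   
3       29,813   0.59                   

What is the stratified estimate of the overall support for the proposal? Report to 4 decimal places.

0.4887

Wₕ = Nₕ/N with N = 114365: 0.4296, 0.3097, 0.2607.
p̂_st = 0.4296·0.52 + 0.3097·0.36 + 0.2607·0.59 ≈ 0.488694... → 0.4887.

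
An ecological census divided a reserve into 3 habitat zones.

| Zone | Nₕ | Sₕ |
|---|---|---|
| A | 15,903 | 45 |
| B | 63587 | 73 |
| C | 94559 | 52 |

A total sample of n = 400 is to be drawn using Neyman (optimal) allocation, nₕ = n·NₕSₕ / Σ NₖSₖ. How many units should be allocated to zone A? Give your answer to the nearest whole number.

28

Σ NₕSₕ = 15903·45 + 63587·73 + 94559·52 = 10274554.
Share for A: 715635/10274554 = 0.06965.
n_A = 400 × 0.06965 = 27.860... → 28.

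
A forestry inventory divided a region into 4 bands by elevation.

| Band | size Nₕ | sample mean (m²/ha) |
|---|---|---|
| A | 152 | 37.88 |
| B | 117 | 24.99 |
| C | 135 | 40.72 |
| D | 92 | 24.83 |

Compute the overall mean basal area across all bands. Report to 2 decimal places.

N = 496; weights Wₕ = Nₕ/N = (0.3065, 0.2359, 0.2722, 0.1855).
x̄_st = Σ Wₕ·x̄ₕ = 0.3065·37.88 + 0.2359·24.99 + 0.2722·40.72 + 0.1855·24.83 ≈ 33.1918...
→ 33.19.

33.19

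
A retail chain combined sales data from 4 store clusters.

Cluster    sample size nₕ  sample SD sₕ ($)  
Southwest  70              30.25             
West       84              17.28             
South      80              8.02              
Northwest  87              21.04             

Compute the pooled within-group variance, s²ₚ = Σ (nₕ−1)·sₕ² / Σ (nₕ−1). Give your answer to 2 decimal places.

413.49

Degrees of freedom: 69 + 83 + 79 + 86 = 317.
Σ(nₕ−1)sₕ² = 69·915.0625 + 83·298.5984 + 79·64.3204 + 86·442.6816 = 131074.9089.
s²ₚ = 131074.9089 / 317 = 413.4855... → 413.49.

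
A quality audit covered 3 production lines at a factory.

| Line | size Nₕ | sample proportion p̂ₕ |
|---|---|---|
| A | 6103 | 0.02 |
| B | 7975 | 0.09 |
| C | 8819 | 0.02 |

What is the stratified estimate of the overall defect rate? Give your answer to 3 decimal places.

0.044

N = 6103 + 7975 + 8819 = 22897.
Overall proportion = Σ (Nₕ/N)·p̂ₕ.
Σ Nₕp̂ₕ = 122.06 + 717.75 + 176.38 = 1016.19.
1016.19 / 22897 = 0.04438... → 0.044.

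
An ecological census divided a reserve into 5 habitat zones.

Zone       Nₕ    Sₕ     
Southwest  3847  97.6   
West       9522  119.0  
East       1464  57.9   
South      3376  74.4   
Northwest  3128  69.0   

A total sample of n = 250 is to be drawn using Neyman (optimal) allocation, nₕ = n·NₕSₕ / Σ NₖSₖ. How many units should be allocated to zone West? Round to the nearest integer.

Southwest: NₕSₕ = 3847·97.6 = 375467.2
West: NₕSₕ = 9522·119.0 = 1133118
East: NₕSₕ = 1464·57.9 = 84765.6
South: NₕSₕ = 3376·74.4 = 251174.4
Northwest: NₕSₕ = 3128·69.0 = 215832
Σ NₕSₕ = 2060357.2.
n_West = 250·1133118/2060357.2 = 137.490... → 137.

137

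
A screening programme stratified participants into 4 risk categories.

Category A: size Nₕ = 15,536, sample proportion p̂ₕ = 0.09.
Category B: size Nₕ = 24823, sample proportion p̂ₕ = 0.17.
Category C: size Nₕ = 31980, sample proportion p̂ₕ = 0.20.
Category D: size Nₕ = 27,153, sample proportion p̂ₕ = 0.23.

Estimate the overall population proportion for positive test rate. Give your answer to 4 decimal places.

Wₕ = Nₕ/N with N = 99492: 0.1562, 0.2495, 0.3214, 0.2729.
p̂_st = 0.1562·0.09 + 0.2495·0.17 + 0.3214·0.20 + 0.2729·0.23 ≈ 0.183526... → 0.1835.

0.1835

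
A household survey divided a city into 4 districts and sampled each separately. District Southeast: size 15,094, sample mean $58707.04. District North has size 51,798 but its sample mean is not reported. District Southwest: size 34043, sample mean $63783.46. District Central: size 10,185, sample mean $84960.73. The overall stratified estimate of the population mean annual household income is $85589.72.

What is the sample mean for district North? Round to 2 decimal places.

N = 15094 + 51798 + 34043 + 10185 = 111120.
Overall total = μ·N = 85589.72·111120 = 9510729686.4.
Subtract the known strata: 15094·58707.04 + 34043·63783.46 + 10185·84960.73 = 3922829425.59.
Remaining total for district North: 9510729686.4 − 3922829425.59 = 5587900260.81.
Divide by its size: 5587900260.81 / 51798 = 107878.6876... → 107878.69.

107878.69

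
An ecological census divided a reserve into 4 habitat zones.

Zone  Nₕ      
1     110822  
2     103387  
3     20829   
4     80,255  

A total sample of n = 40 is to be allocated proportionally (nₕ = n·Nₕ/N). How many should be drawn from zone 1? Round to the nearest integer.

N = 110822 + 103387 + 20829 + 80255 = 315293.
n_1 = 40·110822/315293 = 14.060... → 14.

14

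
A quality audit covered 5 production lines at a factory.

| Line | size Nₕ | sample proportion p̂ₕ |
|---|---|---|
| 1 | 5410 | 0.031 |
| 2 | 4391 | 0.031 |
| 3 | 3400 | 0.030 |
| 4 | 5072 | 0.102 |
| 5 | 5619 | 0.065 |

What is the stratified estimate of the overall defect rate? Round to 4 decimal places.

0.0539

N = 5410 + 4391 + 3400 + 5072 + 5619 = 23892.
Overall proportion = Σ (Nₕ/N)·p̂ₕ.
Σ Nₕp̂ₕ = 167.71 + 136.121 + 102 + 517.344 + 365.235 = 1288.41.
1288.41 / 23892 = 0.053926... → 0.0539.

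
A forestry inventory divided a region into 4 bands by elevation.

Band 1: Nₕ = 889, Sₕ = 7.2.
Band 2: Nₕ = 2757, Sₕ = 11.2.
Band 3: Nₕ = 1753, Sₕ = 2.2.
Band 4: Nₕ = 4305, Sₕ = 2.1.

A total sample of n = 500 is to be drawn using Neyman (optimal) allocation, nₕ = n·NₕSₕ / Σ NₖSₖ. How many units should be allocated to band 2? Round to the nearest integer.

Σ NₕSₕ = 889·7.2 + 2757·11.2 + 1753·2.2 + 4305·2.1 = 50176.3.
Share for 2: 30878.4/50176.3 = 0.61540.
n_2 = 500 × 0.61540 = 307.699... → 308.

308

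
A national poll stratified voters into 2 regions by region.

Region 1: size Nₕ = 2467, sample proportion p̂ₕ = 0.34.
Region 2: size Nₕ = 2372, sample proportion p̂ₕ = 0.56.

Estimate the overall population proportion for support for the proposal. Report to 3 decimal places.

N = 2467 + 2372 = 4839.
Overall proportion = Σ (Nₕ/N)·p̂ₕ.
Σ Nₕp̂ₕ = 838.78 + 1328.32 = 2167.1.
2167.1 / 4839 = 0.44784... → 0.448.

0.448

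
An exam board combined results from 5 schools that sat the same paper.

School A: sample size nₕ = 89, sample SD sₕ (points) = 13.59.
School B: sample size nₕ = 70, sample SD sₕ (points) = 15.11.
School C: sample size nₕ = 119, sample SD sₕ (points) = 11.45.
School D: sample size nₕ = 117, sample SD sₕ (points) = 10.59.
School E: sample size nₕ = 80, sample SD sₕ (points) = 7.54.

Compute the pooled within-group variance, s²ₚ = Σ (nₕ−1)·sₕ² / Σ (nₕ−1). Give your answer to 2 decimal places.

A: (89−1)·13.59² = 88·184.6881 = 16252.5528
B: (70−1)·15.11² = 69·228.3121 = 15753.5349
C: (119−1)·11.45² = 118·131.1025 = 15470.095
D: (117−1)·10.59² = 116·112.1481 = 13009.1796
E: (80−1)·7.54² = 79·56.8516 = 4491.2764
Numerator = 64976.6387; denominator = Σ(nₕ−1) = 470.
s²ₚ = 64976.6387/470 = 138.2482... → 138.25.

138.25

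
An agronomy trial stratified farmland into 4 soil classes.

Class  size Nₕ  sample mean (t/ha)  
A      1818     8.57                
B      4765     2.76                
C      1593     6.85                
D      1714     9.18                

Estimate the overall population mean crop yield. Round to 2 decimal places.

5.60

N = 1818 + 4765 + 1593 + 1714 = 9890.
Overall mean = Σ (Nₕ/N)·x̄ₕ — weight by population share, not a simple average.
Σ Nₕx̄ₕ = 1818·8.57 + 4765·2.76 + 1593·6.85 + 1714·9.18 = 15580.26 + 13151.4 + 10912.05 + 15734.52 = 55378.23.
Divide by N: 55378.23 / 9890 = 5.5994... → 5.60.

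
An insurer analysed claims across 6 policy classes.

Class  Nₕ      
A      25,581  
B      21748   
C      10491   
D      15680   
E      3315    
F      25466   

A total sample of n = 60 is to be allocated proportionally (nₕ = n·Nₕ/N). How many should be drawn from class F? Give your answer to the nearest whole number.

15

Share of class F = 25466/102281 = 0.24898.
Allocate 60 × 0.24898 = 14.939... → 15.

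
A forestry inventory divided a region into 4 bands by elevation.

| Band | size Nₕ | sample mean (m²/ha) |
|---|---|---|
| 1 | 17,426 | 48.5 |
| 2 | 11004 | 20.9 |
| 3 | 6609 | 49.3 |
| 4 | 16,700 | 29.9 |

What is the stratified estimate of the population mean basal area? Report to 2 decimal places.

36.73

x̄_st = (Σ Nₕx̄ₕ) / (Σ Nₕ) = (17426·48.5 + 11004·20.9 + 6609·49.3 + 16700·29.9) / 51739
= 1900298.3 / 51739 = 36.7285... → 36.73.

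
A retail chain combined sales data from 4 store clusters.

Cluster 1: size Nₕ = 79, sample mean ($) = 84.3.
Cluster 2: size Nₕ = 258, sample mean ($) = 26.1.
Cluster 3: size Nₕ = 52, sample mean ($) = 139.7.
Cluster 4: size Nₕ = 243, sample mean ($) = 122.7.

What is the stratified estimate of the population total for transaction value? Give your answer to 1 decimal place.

1: 79·84.3 = 6659.7
2: 258·26.1 = 6733.8
3: 52·139.7 = 7264.4
4: 243·122.7 = 29816.1
τ̂ = Σ Nₕx̄ₕ = 50474.0.

50474.0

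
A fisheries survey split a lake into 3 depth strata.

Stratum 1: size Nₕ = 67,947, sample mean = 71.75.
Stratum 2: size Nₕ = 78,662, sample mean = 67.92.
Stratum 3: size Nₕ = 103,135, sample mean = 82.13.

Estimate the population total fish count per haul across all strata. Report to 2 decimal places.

1: 67947·71.75 = 4875197.25
2: 78662·67.92 = 5342723.04
3: 103135·82.13 = 8470477.55
τ̂ = Σ Nₕx̄ₕ = 18688397.84.

18688397.84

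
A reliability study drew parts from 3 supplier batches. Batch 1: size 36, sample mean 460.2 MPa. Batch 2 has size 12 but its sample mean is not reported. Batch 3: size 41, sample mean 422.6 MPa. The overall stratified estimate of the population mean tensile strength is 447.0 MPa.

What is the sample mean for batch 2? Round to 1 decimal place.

Σ Nₕx̄ₕ = N·μ, so 12·x̄_2 = 89·447.0 − (36·460.2 + 41·422.6).
= 39783 − 33893.8 = 5889.2.
x̄_2 = 5889.2 / 12 = 490.767... → 490.8.

490.8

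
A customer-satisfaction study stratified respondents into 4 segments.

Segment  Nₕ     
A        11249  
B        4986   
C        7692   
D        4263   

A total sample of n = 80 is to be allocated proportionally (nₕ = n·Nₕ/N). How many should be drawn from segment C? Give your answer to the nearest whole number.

N = 11249 + 4986 + 7692 + 4263 = 28190.
n_C = 80·7692/28190 = 21.829... → 22.

22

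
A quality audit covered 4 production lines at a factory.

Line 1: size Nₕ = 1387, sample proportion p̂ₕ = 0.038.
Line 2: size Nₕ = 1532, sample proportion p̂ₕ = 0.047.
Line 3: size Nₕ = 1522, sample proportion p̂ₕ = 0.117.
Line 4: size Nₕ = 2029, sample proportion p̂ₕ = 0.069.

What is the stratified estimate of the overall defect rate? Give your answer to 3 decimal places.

0.068

N = 1387 + 1532 + 1522 + 2029 = 6470.
Overall proportion = Σ (Nₕ/N)·p̂ₕ.
Σ Nₕp̂ₕ = 52.706 + 72.004 + 178.074 + 140.001 = 442.785.
442.785 / 6470 = 0.06844... → 0.068.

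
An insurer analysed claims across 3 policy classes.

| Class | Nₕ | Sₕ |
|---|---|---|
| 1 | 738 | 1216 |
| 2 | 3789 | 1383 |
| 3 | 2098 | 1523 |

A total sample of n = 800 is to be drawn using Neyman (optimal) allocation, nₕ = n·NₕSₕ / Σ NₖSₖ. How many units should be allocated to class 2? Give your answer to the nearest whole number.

449

Σ NₕSₕ = 738·1216 + 3789·1383 + 2098·1523 = 9332849.
Share for 2: 5240187/9332849 = 0.56148.
n_2 = 800 × 0.56148 = 449.182... → 449.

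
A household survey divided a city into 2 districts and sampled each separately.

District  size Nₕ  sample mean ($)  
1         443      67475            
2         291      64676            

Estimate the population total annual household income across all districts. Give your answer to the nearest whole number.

Estimate total by summing Nₕ·x̄ₕ over strata.
443·67475 + 291·64676 = 29891425 + 18820716 = 48712141.

48712141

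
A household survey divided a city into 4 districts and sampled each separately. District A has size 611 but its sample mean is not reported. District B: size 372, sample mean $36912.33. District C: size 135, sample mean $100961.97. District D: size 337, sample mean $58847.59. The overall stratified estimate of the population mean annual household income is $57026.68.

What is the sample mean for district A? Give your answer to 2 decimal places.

Σ Nₕx̄ₕ = N·μ, so 611·x̄_A = 1455·57026.68 − (372·36912.33 + 135·100961.97 + 337·58847.59).
= 82973819.4 − 47192890.54 = 35780928.86.
x̄_A = 35780928.86 / 611 = 58561.2584... → 58561.26.

58561.26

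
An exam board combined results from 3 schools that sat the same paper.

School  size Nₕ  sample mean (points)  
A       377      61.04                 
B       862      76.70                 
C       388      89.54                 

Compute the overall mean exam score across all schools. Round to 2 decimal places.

76.13

N = 377 + 862 + 388 = 1627.
The stratified mean weights each stratum mean by its population share Nₕ/N.
Σ Nₕx̄ₕ = 377·61.04 + 862·76.70 + 388·89.54 = 23012.08 + 66115.4 + 34741.52 = 123869.
Divide by N: 123869 / 1627 = 76.1334... → 76.13.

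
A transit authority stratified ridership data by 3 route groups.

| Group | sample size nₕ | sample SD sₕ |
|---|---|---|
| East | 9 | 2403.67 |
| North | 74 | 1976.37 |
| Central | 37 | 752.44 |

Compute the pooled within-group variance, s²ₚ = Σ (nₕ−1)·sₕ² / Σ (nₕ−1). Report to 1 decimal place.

3006357.4

East: (9−1)·2403.67² = 8·5777629.4689 = 46221035.7512
North: (74−1)·1976.37² = 73·3906038.3769 = 285140801.5137
Central: (37−1)·752.44² = 36·566165.9536 = 20381974.3296
Numerator = 351743811.5945; denominator = Σ(nₕ−1) = 117.
s²ₚ = 351743811.5945/117 = 3006357.364... → 3006357.4.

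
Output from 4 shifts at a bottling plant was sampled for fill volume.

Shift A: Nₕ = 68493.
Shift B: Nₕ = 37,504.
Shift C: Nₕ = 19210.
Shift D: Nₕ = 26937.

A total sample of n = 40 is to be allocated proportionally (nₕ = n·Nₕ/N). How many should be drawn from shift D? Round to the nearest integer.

Share of shift D = 26937/152144 = 0.17705.
Allocate 40 × 0.17705 = 7.082... → 7.

7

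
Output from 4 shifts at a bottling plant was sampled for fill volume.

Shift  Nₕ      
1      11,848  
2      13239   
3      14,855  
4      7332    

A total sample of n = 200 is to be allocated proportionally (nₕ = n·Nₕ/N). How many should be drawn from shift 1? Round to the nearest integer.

N = 11848 + 13239 + 14855 + 7332 = 47274.
n_1 = 200·11848/47274 = 50.125... → 50.

50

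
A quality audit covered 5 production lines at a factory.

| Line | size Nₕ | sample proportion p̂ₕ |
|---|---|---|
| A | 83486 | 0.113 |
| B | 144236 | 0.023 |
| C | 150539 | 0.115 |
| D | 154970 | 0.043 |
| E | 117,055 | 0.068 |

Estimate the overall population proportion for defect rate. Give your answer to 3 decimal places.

N = 83486 + 144236 + 150539 + 154970 + 117055 = 650286.
Overall proportion = Σ (Nₕ/N)·p̂ₕ.
Σ Nₕp̂ₕ = 9433.918 + 3317.428 + 17311.985 + 6663.71 + 7959.74 = 44686.781.
44686.781 / 650286 = 0.06872... → 0.069.

0.069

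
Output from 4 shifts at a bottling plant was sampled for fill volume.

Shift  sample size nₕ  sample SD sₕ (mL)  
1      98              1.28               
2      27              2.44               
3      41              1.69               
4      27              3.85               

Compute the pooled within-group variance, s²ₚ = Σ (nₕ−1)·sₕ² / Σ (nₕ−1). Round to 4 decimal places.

4.3034

Degrees of freedom: 97 + 26 + 40 + 26 = 189.
Σ(nₕ−1)sₕ² = 97·1.6384 + 26·5.9536 + 40·2.8561 + 26·14.8225 = 813.3474.
s²ₚ = 813.3474 / 189 = 4.303425... → 4.3034.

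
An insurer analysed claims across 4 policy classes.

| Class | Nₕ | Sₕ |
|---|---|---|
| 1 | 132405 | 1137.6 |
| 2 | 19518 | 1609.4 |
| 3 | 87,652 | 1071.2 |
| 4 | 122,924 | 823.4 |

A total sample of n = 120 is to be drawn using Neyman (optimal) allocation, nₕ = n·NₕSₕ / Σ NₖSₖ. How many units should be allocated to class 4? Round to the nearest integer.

1: NₕSₕ = 132405·1137.6 = 150623928
2: NₕSₕ = 19518·1609.4 = 31412269.2
3: NₕSₕ = 87652·1071.2 = 93892822.4
4: NₕSₕ = 122924·823.4 = 101215621.6
Σ NₕSₕ = 377144641.2.
n_4 = 120·101215621.6/377144641.2 = 32.205... → 32.

32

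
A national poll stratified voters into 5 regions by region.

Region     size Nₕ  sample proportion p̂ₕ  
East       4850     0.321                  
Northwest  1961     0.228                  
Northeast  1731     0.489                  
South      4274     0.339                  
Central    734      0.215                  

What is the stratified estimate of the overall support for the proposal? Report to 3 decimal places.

Wₕ = Nₕ/N with N = 13550: 0.3579, 0.1447, 0.1277, 0.3154, 0.0542.
p̂_st = 0.3579·0.321 + 0.1447·0.228 + 0.1277·0.489 + 0.3154·0.339 + 0.0542·0.215 ≈ 0.32894... → 0.329.

0.329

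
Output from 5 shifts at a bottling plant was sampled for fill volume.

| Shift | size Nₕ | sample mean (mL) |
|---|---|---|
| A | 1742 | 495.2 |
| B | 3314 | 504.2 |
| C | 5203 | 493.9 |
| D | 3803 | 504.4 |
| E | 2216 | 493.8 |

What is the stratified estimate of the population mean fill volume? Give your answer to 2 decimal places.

N = 1742 + 3314 + 5203 + 3803 + 2216 = 16278.
Weight each subgroup mean by Nₕ/N and sum.
Σ Nₕx̄ₕ = 1742·495.2 + 3314·504.2 + 5203·493.9 + 3803·504.4 + 2216·493.8 = 862638.4 + 1670918.8 + 2569761.7 + 1918233.2 + 1094260.8 = 8115812.9.
Divide by N: 8115812.9 / 16278 = 498.5756... → 498.58.

498.58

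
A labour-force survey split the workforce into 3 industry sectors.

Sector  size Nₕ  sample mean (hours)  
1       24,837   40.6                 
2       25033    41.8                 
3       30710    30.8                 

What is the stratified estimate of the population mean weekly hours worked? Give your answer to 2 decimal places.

37.24

N = 80580; weights Wₕ = Nₕ/N = (0.3082, 0.3107, 0.3811).
x̄_st = Σ Wₕ·x̄ₕ = 0.3082·40.6 + 0.3107·41.8 + 0.3811·30.8 ≈ 37.2379...
→ 37.24.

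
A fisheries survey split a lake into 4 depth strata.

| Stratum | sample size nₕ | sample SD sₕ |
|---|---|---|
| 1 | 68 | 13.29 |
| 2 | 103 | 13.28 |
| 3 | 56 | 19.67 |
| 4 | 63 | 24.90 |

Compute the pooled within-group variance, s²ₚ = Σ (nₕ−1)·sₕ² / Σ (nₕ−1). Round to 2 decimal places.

313.09

1: (68−1)·13.29² = 67·176.6241 = 11833.8147
2: (103−1)·13.28² = 102·176.3584 = 17988.5568
3: (56−1)·19.67² = 55·386.9089 = 21279.9895
4: (63−1)·24.90² = 62·620.01 = 38440.62
Numerator = 89542.981; denominator = Σ(nₕ−1) = 286.
s²ₚ = 89542.981/286 = 313.0873... → 313.09.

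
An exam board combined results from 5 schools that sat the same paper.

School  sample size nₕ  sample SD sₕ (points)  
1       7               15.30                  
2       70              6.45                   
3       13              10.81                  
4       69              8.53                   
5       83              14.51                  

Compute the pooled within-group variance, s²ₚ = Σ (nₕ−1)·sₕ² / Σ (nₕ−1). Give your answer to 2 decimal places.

Degrees of freedom: 6 + 69 + 12 + 68 + 82 = 237.
Σ(nₕ−1)sₕ² = 6·234.09 + 69·41.6025 + 12·116.8561 + 68·72.7609 + 82·210.5401 = 27889.4151.
s²ₚ = 27889.4151 / 237 = 117.6769... → 117.68.

117.68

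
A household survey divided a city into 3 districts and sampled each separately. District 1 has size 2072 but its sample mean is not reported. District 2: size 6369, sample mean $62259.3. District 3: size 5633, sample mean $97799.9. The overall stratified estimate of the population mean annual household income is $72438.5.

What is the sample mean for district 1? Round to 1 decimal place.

N = 2072 + 6369 + 5633 = 14074.
Overall total = μ·N = 72438.5·14074 = 1019499449.
Subtract the known strata: 6369·62259.3 + 5633·97799.9 = 947436318.4.
Remaining total for district 1: 1019499449 − 947436318.4 = 72063130.6.
Divide by its size: 72063130.6 / 2072 = 34779.503... → 34779.5.

34779.5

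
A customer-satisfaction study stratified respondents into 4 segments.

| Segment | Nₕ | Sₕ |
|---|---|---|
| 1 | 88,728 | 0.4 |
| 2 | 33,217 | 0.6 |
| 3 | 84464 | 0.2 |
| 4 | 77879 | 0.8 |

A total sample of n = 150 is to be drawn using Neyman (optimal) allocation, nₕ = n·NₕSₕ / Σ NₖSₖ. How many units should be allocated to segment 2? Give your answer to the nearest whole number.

Σ NₕSₕ = 88728·0.4 + 33217·0.6 + 84464·0.2 + 77879·0.8 = 134617.4.
Share for 2: 19930.2/134617.4 = 0.14805.
n_2 = 150 × 0.14805 = 22.208... → 22.

22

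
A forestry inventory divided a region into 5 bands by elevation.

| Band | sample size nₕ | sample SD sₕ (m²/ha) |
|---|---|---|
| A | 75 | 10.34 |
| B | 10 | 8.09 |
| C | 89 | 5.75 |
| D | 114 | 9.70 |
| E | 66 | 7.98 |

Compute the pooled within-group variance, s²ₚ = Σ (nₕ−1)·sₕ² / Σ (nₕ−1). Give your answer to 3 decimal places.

A: (75−1)·10.34² = 74·106.9156 = 7911.7544
B: (10−1)·8.09² = 9·65.4481 = 589.0329
C: (89−1)·5.75² = 88·33.0625 = 2909.5
D: (114−1)·9.70² = 113·94.09 = 10632.17
E: (66−1)·7.98² = 65·63.6804 = 4139.226
Numerator = 26181.6833; denominator = Σ(nₕ−1) = 349.
s²ₚ = 26181.6833/349 = 75.01915... → 75.019.

75.019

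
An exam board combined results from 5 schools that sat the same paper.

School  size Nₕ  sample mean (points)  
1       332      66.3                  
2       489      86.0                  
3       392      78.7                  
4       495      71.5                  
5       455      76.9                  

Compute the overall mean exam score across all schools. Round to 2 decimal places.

76.42

N = 332 + 489 + 392 + 495 + 455 = 2163.
The stratified mean weights each stratum mean by its population share Nₕ/N.
Σ Nₕx̄ₕ = 332·66.3 + 489·86.0 + 392·78.7 + 495·71.5 + 455·76.9 = 22011.6 + 42054 + 30850.4 + 35392.5 + 34989.5 = 165298.
Divide by N: 165298 / 2163 = 76.4207... → 76.42.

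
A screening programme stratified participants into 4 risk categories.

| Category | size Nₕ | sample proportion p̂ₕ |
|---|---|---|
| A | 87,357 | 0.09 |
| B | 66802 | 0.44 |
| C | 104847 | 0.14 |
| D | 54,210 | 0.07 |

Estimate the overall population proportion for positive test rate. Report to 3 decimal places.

Wₕ = Nₕ/N with N = 313216: 0.2789, 0.2133, 0.3347, 0.1731.
p̂_st = 0.2789·0.09 + 0.2133·0.44 + 0.3347·0.14 + 0.1731·0.07 ≈ 0.17792... → 0.178.

0.178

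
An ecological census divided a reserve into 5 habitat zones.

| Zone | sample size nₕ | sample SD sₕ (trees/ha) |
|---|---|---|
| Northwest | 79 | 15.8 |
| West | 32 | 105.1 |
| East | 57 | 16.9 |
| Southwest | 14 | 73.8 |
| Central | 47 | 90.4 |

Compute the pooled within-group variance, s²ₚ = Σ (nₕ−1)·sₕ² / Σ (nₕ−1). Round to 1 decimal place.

Northwest: (79−1)·15.8² = 78·249.64 = 19471.92
West: (32−1)·105.1² = 31·11046.01 = 342426.31
East: (57−1)·16.9² = 56·285.61 = 15994.16
Southwest: (14−1)·73.8² = 13·5446.44 = 70803.72
Central: (47−1)·90.4² = 46·8172.16 = 375919.36
Numerator = 824615.47; denominator = Σ(nₕ−1) = 224.
s²ₚ = 824615.47/224 = 3681.319... → 3681.3.

3681.3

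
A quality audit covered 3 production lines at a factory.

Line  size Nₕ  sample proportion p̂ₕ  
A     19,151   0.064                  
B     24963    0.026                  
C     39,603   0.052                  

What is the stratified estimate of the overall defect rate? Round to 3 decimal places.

N = 19151 + 24963 + 39603 = 83717.
Overall proportion = Σ (Nₕ/N)·p̂ₕ.
Σ Nₕp̂ₕ = 1225.664 + 649.038 + 2059.356 = 3934.058.
3934.058 / 83717 = 0.04699... → 0.047.

0.047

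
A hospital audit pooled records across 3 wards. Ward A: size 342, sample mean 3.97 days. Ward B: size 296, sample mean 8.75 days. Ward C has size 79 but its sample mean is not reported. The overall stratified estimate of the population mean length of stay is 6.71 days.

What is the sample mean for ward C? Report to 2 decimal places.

10.93

N = 342 + 296 + 79 = 717.
Overall total = μ·N = 6.71·717 = 4811.07.
Subtract the known strata: 342·3.97 + 296·8.75 = 3947.74.
Remaining total for ward C: 4811.07 − 3947.74 = 863.33.
Divide by its size: 863.33 / 79 = 10.9282... → 10.93.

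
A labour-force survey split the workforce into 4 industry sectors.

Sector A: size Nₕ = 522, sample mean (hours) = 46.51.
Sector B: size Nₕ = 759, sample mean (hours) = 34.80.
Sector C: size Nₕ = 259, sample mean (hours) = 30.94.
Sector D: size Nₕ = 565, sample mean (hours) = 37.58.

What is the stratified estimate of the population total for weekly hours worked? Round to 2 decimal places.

Estimate total by summing Nₕ·x̄ₕ over strata.
522·46.51 + 759·34.80 + 259·30.94 + 565·37.58 = 24278.22 + 26413.2 + 8013.46 + 21232.7 = 79937.58.

79937.58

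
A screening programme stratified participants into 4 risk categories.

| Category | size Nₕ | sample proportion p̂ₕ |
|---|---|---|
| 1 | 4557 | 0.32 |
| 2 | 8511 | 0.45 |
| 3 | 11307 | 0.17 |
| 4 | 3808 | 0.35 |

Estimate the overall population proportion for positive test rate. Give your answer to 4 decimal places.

0.3031

N = 4557 + 8511 + 11307 + 3808 = 28183.
Overall proportion = Σ (Nₕ/N)·p̂ₕ.
Σ Nₕp̂ₕ = 1458.24 + 3829.95 + 1922.19 + 1332.8 = 8543.18.
8543.18 / 28183 = 0.303132... → 0.3031.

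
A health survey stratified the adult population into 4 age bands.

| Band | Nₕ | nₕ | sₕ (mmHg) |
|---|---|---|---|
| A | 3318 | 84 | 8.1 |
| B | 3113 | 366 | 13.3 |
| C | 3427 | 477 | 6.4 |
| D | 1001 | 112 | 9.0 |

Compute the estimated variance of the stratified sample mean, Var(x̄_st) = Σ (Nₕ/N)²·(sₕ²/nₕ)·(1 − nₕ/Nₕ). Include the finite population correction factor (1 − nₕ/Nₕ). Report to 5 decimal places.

N = 10859. Term for each stratum: Wₕ²sₕ²/nₕ·(1−nₕ/Nₕ).
Var(x̄_st) = 0.07107674 + 0.03504938 + 0.00736204 + 0.00545787 = 0.11894602 → 0.11895.

0.11895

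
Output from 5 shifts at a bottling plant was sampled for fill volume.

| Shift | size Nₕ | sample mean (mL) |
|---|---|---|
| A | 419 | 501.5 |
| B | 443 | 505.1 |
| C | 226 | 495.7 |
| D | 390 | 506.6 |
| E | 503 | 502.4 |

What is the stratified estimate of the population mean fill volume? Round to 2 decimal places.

502.88

x̄_st = (Σ Nₕx̄ₕ) / (Σ Nₕ) = (419·501.5 + 443·505.1 + 226·495.7 + 390·506.6 + 503·502.4) / 1981
= 996197.2 / 1981 = 502.8759... → 502.88.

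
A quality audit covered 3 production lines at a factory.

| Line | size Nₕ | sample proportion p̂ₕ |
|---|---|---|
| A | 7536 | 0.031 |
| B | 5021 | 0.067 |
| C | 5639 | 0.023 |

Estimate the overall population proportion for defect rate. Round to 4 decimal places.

0.0385

N = 7536 + 5021 + 5639 = 18196.
Overall proportion = Σ (Nₕ/N)·p̂ₕ.
Σ Nₕp̂ₕ = 233.616 + 336.407 + 129.697 = 699.72.
699.72 / 18196 = 0.038455... → 0.0385.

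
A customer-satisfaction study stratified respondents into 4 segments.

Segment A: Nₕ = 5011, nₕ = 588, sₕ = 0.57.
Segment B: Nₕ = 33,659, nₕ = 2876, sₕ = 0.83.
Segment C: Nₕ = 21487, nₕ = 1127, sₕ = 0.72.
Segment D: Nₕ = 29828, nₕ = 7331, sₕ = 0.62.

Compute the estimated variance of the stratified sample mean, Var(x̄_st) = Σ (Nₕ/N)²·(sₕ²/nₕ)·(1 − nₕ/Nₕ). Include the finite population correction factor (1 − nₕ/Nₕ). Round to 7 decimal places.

N = 89985; Wₕ = Nₕ/N.
segment A: (5011/89985)²·0.57²/588·(1 − 588/5011) = 0.0000015124
segment B: (33659/89985)²·0.83²/2876·(1 − 2876/33659) = 0.0000306506
segment C: (21487/89985)²·0.72²/1127·(1 − 1127/21487) = 0.0000248516
segment D: (29828/89985)²·0.62²/7331·(1 − 7331/29828) = 0.0000043454
Sum = 0.0000613600 → 0.0000614.

0.0000614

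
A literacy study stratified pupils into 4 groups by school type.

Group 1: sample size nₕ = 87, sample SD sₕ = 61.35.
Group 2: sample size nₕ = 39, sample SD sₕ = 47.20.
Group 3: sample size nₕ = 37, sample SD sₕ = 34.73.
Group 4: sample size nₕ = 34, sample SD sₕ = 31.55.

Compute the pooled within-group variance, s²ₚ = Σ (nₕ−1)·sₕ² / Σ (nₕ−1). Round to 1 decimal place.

1: (87−1)·61.35² = 86·3763.8225 = 323688.735
2: (39−1)·47.20² = 38·2227.84 = 84657.92
3: (37−1)·34.73² = 36·1206.1729 = 43422.2244
4: (34−1)·31.55² = 33·995.4025 = 32848.2825
Numerator = 484617.1619; denominator = Σ(nₕ−1) = 193.
s²ₚ = 484617.1619/193 = 2510.970... → 2511.0.

2511.0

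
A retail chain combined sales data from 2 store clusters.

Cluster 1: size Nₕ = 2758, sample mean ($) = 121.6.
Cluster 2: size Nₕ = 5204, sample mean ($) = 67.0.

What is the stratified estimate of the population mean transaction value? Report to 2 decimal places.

x̄_st = (Σ Nₕx̄ₕ) / (Σ Nₕ) = (2758·121.6 + 5204·67.0) / 7962
= 684040.8 / 7962 = 85.9132... → 85.91.

85.91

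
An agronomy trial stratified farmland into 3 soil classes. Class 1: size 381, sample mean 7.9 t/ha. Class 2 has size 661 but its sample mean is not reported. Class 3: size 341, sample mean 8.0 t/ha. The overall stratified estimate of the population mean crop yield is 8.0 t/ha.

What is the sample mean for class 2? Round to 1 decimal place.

8.1

N = 381 + 661 + 341 = 1383.
Overall total = μ·N = 8.0·1383 = 11064.
Subtract the known strata: 381·7.9 + 341·8.0 = 5737.9.
Remaining total for class 2: 11064 − 5737.9 = 5326.1.
Divide by its size: 5326.1 / 661 = 8.058... → 8.1.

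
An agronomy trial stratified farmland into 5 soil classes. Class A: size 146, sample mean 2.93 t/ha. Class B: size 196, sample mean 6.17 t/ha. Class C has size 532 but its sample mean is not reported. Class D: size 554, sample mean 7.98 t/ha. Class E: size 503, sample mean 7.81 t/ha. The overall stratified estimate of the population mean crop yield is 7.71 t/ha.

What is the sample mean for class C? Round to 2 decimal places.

N = 146 + 196 + 532 + 554 + 503 = 1931.
Overall total = μ·N = 7.71·1931 = 14888.01.
Subtract the known strata: 146·2.93 + 196·6.17 + 554·7.98 + 503·7.81 = 9986.45.
Remaining total for class C: 14888.01 − 9986.45 = 4901.56.
Divide by its size: 4901.56 / 532 = 9.2135... → 9.21.

9.21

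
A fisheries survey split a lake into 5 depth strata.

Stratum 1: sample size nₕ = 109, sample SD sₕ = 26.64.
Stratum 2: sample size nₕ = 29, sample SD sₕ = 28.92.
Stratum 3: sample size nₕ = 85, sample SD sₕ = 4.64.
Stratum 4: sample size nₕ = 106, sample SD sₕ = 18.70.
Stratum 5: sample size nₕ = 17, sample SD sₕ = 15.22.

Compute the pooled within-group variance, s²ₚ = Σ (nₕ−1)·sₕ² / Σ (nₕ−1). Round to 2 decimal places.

417.29

1: (109−1)·26.64² = 108·709.6896 = 76646.4768
2: (29−1)·28.92² = 28·836.3664 = 23418.2592
3: (85−1)·4.64² = 84·21.5296 = 1808.4864
4: (106−1)·18.70² = 105·349.69 = 36717.45
5: (17−1)·15.22² = 16·231.6484 = 3706.3744
Numerator = 142297.0468; denominator = Σ(nₕ−1) = 341.
s²ₚ = 142297.0468/341 = 417.2934... → 417.29.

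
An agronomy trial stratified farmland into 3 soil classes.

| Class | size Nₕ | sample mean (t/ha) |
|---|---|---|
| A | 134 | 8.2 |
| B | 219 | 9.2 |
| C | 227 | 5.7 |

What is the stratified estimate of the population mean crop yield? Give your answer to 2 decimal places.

7.60

x̄_st = (Σ Nₕx̄ₕ) / (Σ Nₕ) = (134·8.2 + 219·9.2 + 227·5.7) / 580
= 4407.5 / 580 = 7.5991... → 7.60.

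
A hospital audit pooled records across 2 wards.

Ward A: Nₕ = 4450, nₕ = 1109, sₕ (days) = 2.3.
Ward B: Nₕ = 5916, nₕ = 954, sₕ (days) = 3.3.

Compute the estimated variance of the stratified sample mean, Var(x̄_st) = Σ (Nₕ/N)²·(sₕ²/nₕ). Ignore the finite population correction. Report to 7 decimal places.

N = 10366; Wₕ = Nₕ/N.
ward A: (4450/10366)²·2.3²/1109 = 0.0008790665
ward B: (5916/10366)²·3.3²/954 = 0.0037180346
Sum = 0.0045971011 → 0.0045971.

0.0045971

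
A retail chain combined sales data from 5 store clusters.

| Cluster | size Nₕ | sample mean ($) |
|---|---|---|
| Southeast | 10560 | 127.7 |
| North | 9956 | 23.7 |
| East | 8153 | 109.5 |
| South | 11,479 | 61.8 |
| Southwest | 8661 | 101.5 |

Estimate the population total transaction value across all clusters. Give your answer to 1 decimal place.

Estimate total by summing Nₕ·x̄ₕ over strata.
10560·127.7 + 9956·23.7 + 8153·109.5 + 11479·61.8 + 8661·101.5 = 1348512 + 235957.2 + 892753.5 + 709402.2 + 879091.5 = 4065716.4.

4065716.4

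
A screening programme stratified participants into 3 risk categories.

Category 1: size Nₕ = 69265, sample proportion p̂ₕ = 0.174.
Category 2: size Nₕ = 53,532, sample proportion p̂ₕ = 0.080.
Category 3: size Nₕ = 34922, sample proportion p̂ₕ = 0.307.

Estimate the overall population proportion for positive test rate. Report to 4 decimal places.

0.1715

N = 69265 + 53532 + 34922 = 157719.
Overall proportion = Σ (Nₕ/N)·p̂ₕ.
Σ Nₕp̂ₕ = 12052.11 + 4282.56 + 10721.054 = 27055.724.
27055.724 / 157719 = 0.171544... → 0.1715.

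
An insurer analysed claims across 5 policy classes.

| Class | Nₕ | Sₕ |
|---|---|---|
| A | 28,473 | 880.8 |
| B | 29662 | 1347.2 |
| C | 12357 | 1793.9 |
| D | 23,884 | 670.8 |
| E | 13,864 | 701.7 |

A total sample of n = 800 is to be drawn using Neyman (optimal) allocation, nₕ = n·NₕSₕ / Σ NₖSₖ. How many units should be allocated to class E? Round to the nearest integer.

69

A: NₕSₕ = 28473·880.8 = 25079018.4
B: NₕSₕ = 29662·1347.2 = 39960646.4
C: NₕSₕ = 12357·1793.9 = 22167222.3
D: NₕSₕ = 23884·670.8 = 16021387.2
E: NₕSₕ = 13864·701.7 = 9728368.8
Σ NₕSₕ = 112956643.1.
n_E = 800·9728368.8/112956643.1 = 68.900... → 69.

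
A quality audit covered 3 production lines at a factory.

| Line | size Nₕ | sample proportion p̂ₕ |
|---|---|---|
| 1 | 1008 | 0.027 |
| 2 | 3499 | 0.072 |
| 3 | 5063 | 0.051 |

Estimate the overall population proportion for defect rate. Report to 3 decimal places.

N = 1008 + 3499 + 5063 = 9570.
Overall proportion = Σ (Nₕ/N)·p̂ₕ.
Σ Nₕp̂ₕ = 27.216 + 251.928 + 258.213 = 537.357.
537.357 / 9570 = 0.05615... → 0.056.

0.056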